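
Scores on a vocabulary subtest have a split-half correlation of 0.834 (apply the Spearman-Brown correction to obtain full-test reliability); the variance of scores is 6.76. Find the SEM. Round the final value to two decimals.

σ = 6.76^(1/2) = 2.600
Spearman-Brown: r = 2(0.834) / (1 + 0.834) = 1.668 / 1.834 ≈ 0.909
The standard error of measurement is 2.600*√(1 − 0.909) ≈ 2.600*0.301 ≈ 0.782.

0.78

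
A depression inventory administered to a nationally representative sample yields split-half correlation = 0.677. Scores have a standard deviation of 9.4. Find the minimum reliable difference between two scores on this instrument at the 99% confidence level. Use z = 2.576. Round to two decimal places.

r_full = 2·0.677 / (1 + 0.677) ≈ 0.8074
The standard error of measurement is 9.4000×√(1 − 0.8074) ≈ 9.4000×0.4389 ≈ 4.1254.
SE_diff = SEM × √2 ≈ 4.1254 × 1.4142 ≈ 5.8341
Smallest detectable difference = 2.576×5.8341 ≈ 15.0288

15.03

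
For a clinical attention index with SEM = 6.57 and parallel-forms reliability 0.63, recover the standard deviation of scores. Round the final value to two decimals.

SD = 6.57 / √(1 − 0.63) ≃ 10.801

10.80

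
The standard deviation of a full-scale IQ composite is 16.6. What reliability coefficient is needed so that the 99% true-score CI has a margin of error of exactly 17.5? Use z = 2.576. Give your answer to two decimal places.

Required SEM = 17.5 / 2.576 ≃ 6.7935
Required reliability = 1 − (SEM/SD)² = 1 − 0.1675 ≃ 0.8325

0.83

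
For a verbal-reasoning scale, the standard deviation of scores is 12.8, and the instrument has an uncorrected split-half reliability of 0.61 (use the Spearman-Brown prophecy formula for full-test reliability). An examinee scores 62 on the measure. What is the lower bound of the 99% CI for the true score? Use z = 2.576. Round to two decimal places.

45.77

Full-length reliability (Spearman-Brown) = 2(0.61)/(1+0.61) ≈ 0.758
SEM = 12.800 × √(1 − 0.758) = 12.800 × √0.242 ≈ 12.800 × 0.492 ≈ 6.300
Margin = 2.576 × 6.300 ≈ 16.228
Lower bound: 62 − 16.228 = 45.772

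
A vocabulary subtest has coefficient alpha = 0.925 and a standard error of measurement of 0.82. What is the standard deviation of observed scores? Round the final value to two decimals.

2.99

σ = SEM·(1 − r)^(−1/2) ≃ 0.82*3.6515 ≃ 2.9942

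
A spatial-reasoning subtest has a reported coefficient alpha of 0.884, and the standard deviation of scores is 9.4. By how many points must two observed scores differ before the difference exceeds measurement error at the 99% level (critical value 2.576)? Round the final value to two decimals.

SEM = 9.4000·√(1 − 0.8840) ≈ 3.2015
SE_diff = SEM · √2 ≈ 3.2015 · 1.4142 ≈ 4.5276
Minimum reliable difference = 2.576 · SE_diff ≈ 2.576 · 4.5276 ≈ 11.6632

11.66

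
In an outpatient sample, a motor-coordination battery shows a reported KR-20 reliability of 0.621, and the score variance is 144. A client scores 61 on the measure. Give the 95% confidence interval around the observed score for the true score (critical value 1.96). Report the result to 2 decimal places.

[46.52, 75.48]

σ = 144^(1/2) = 12.00000
SEM = 12.00000 * √(1 − 0.62100) = 12.00000 * √0.37900 ≃ 12.00000 * 0.61563 ≃ 7.38756
1.96 * SEM ≃ 14.47961
95% CI: 61 ± 14.47961 = [46.52039, 75.47961]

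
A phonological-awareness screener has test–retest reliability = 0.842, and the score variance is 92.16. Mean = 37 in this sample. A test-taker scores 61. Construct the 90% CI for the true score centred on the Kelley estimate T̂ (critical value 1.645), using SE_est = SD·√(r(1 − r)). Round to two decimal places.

[51.45, 62.97]

σ = 92.16^(1/2) = 9.600
T̂ = r·X + (1 − r)·M = 0.842*61 + 0.158*37 = 51.362 + 5.846 ≃ 57.208
SE_est = SD * √(r(1 − r)) = 9.600 * √0.133 ≃ 9.600 * 0.365 ≃ 3.502
CI = 57.208 ± 1.645 * 3.502 → [51.448, 62.968]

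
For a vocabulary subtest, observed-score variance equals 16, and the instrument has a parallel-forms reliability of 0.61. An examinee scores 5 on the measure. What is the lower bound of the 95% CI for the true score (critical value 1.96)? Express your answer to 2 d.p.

σ = 16^(1/2) = 4.0000
SEM = 4.0000 * √(1 − 0.6100) = 4.0000 * √0.3900 ≈ 4.0000 * 0.6245 ≈ 2.4980
Half-width = 1.96*2.4980 ≈ 4.8961
Lower limit = 5 − 4.8961 ≈ 0.1039

0.10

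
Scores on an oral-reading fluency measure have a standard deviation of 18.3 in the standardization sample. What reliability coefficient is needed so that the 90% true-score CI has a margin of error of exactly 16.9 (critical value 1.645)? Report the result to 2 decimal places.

Required SEM = 16.9 / 1.645 ≈ 10.2736
r = 1 − (SEM / SD)² = 1 − (10.2736 / 18.3)² ≈ 1 − 0.3152 ≈ 0.6848

0.68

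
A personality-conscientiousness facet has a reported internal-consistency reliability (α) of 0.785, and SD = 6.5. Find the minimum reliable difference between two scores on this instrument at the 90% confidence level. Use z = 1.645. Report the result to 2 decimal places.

7.01

The standard error of measurement is 6.50000×√(1 − 0.78500) ≈ 6.50000×0.46368 ≈ 3.01393.
SE_diff = SEM × √2 ≈ 3.01393 × 1.41421 ≈ 4.26234
Minimum reliable difference = 1.645 × SE_diff ≈ 1.645 × 4.26234 ≈ 7.01154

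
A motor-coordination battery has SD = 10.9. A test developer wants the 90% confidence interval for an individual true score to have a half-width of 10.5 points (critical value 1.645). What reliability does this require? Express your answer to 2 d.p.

SEM needed = half-width / z = 10.5/1.645 ≈ 6.3830
r = 1 − (SEM / SD)² = 1 − (6.3830 / 10.9)² ≈ 1 − 0.3429 ≈ 0.6571

0.66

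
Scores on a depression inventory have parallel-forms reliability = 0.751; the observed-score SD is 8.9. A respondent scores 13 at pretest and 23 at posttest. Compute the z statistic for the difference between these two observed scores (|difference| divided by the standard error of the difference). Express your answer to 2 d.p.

1.59

SEM = 8.900 · √(1 − 0.751) = 8.900 · √0.249 ≈ 8.900 · 0.499 ≈ 4.441
Standard error of the difference = 4.441·√2 ≈ 6.281
z = 10 / 6.281 ≈ 1.592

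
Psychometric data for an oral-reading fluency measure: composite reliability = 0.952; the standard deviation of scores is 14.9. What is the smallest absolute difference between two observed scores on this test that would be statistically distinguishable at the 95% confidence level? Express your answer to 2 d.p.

The standard error of measurement is 14.900·√(1 − 0.952) ≈ 14.900·0.219 ≈ 3.264.
SE_diff = SEM · √2 ≈ 3.264 · 1.414 ≈ 4.617
Minimum reliable difference = 1.96 · SE_diff ≈ 1.96 · 4.617 ≈ 9.049

9.05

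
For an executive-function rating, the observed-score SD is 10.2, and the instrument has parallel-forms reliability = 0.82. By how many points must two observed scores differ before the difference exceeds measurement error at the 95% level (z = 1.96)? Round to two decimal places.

12.00

The standard error of measurement is 10.2000·√(1 − 0.8200) ≈ 10.2000·0.4243 ≈ 4.3275.
SE_diff = SEM · √2 ≈ 4.3275 · 1.4142 ≈ 6.1200
Minimum reliable difference = 1.96 · SE_diff ≈ 1.96 · 6.1200 ≈ 11.9952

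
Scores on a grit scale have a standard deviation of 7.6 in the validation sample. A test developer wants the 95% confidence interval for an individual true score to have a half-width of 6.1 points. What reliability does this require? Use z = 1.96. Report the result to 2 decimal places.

SEM needed = half-width / z = 6.1/1.96 ≈ 3.112
r = 1 − (SEM / SD)² = 1 − (3.112 / 7.6)² ≈ 1 − 0.168 ≈ 0.832

0.83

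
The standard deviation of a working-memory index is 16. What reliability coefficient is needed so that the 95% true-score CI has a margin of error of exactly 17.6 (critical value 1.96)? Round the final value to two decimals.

0.69

Required SEM = 17.6 / 1.96 ≈ 8.9796
r = 1 − (8.9796/16)² ≈ 1 − 0.3150 ≈ 0.6850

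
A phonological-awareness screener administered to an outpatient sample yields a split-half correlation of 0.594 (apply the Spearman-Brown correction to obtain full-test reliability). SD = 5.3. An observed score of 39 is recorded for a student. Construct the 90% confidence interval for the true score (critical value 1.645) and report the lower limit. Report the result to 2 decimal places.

Full-length reliability (Spearman-Brown) = 2(0.594)/(1+0.594) ≈ 0.7453
SEM = 5.3000 * √(1 − 0.7453) = 5.3000 * √0.2547 ≈ 5.3000 * 0.5047 ≈ 2.6748
Margin = 1.645 * 2.6748 ≈ 4.4001
Lower bound: 39 − 4.4001 = 34.5999

34.60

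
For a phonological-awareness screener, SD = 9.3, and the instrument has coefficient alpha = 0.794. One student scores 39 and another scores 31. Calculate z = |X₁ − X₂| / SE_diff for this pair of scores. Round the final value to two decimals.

SEM = 9.300 · √(1 − 0.794) = 9.300 · √0.206 ≈ 9.300 · 0.454 ≈ 4.221
SE_diff = √2 · SEM ≈ 5.969
z = |39 − 31| / 5.969 = 8 / 5.969 ≈ 1.340

1.34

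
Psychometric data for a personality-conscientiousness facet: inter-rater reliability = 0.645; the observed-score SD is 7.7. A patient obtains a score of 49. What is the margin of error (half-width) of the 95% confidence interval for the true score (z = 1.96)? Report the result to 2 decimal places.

8.99

SEM = 7.700 × √(1 − 0.645) = 7.700 × √0.355 ≃ 7.700 × 0.596 ≃ 4.588
Margin = 1.96 × 4.588 ≃ 8.992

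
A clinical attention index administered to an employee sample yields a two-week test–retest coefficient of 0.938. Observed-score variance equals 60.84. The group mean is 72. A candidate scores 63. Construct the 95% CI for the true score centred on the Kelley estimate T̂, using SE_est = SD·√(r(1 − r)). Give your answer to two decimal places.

[59.87, 67.24]

SD = √60.84 = 7.8000
T̂ = r·X + (1 − r)·M = 0.9380×63 + 0.0620×72 = 59.0940 + 4.4640 ≈ 63.5580
SE_est = SD × √(r(1 − r)) = 7.8000 × √0.0582 ≈ 7.8000 × 0.2412 ≈ 1.8810
95% CI: 63.5580 ± 3.6868 ≈ (59.8712, 67.2448)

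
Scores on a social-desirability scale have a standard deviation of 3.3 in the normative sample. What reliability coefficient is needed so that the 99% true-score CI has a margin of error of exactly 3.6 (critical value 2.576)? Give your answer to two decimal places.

0.82

Required SEM = 3.6 / 2.576 ≈ 1.3975
r = 1 − (SEM / SD)² = 1 − (1.3975 / 3.3)² ≈ 1 − 0.1793 ≈ 0.8207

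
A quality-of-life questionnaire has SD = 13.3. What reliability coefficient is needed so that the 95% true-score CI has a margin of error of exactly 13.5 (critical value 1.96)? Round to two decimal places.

Required SEM = 13.5 / 1.96 ≃ 6.888
r = 1 − (6.888/13.3)² ≃ 1 − 0.268 ≃ 0.732

0.73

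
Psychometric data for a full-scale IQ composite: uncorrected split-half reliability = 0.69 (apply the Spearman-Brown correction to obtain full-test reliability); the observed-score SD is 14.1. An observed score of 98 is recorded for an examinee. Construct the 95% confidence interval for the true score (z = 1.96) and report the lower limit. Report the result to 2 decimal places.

Spearman-Brown: r = 2(0.69) / (1 + 0.69) = 1.3800 / 1.6900 ≈ 0.8166
The standard error of measurement is 14.1000*√(1 − 0.8166) ≈ 14.1000*0.4283 ≈ 6.0389.
Margin = 1.96 * 6.0389 ≈ 11.8362
Lower limit = 98 − 11.8362 ≈ 86.1638

86.16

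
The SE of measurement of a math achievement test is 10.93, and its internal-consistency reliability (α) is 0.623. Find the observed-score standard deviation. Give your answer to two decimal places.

σ = SEM·(1 − r)^(−1/2) ≃ 10.93*1.6287 ≃ 17.8012

17.80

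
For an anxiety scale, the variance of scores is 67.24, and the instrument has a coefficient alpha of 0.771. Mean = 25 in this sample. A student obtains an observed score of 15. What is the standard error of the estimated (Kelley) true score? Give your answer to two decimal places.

SD = √67.24 = 8.2000
SE_est = 8.2000·√[r(1 − r)] ≈ 3.4456

3.45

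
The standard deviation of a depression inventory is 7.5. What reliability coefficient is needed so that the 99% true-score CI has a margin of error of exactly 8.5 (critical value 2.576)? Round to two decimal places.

Required SEM = 8.5 / 2.576 ≈ 3.2997
r = 1 − (SEM / SD)² = 1 − (3.2997 / 7.5)² ≈ 1 − 0.1936 ≈ 0.8064

0.81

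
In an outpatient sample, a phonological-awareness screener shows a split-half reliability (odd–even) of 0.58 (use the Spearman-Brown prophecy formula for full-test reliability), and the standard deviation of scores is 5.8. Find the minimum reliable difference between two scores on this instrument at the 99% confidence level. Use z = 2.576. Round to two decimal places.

10.89

r_full = 2·0.58 / (1 + 0.58) ≈ 0.734
SEM = 5.800 × √(1 − 0.734) = 5.800 × √0.266 ≈ 5.800 × 0.516 ≈ 2.990
Standard error of the difference = 2.990·√2 ≈ 4.229
Minimum reliable difference = 2.576 × SE_diff ≈ 2.576 × 4.229 ≈ 10.894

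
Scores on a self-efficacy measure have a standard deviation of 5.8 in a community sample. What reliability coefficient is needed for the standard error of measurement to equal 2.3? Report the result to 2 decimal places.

r = 1 − (2.300/5.8)² ≈ 1 − 0.157 ≈ 0.843

0.84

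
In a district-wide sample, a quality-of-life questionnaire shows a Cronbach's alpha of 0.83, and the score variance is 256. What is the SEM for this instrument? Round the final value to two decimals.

σ = 256^(1/2) = 16.00000
The standard error of measurement is 16.00000*√(1 − 0.83000) ≈ 16.00000*0.41231 ≈ 6.59697.

6.60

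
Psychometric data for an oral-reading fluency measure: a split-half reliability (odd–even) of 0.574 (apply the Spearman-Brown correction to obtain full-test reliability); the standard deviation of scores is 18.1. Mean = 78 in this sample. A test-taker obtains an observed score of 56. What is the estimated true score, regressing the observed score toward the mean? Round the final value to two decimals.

61.95

Spearman-Brown: r = 2(0.574) / (1 + 0.574) = 1.148 / 1.574 ≃ 0.729
T̂ = 0.729(56) + 0.271(78) ≃ 61.954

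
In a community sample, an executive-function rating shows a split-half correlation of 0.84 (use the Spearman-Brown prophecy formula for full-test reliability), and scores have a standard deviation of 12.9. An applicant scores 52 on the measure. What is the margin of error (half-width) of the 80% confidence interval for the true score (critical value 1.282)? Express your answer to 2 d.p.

Spearman-Brown: r = 2(0.84) / (1 + 0.84) = 1.68000 / 1.84000 ≈ 0.91304
SEM = 12.90000×√(1 − 0.91304) ≈ 3.80400
1.282 × SEM ≈ 4.87673

4.88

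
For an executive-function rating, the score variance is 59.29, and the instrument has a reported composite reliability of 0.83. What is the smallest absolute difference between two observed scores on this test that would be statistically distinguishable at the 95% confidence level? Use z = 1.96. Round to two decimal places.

8.80

SD = √59.29 ≈ 7.7000
SEM = 7.7000·√(1 − 0.8300) ≈ 3.1748
SE_diff = SEM · √2 ≈ 3.1748 · 1.4142 ≈ 4.4898
Smallest detectable difference = 1.96·4.4898 ≈ 8.8001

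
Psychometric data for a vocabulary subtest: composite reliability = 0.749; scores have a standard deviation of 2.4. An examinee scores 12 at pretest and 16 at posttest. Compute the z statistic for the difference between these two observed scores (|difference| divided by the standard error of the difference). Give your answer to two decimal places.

SEM = 2.400 · √(1 − 0.749) = 2.400 · √0.251 ≈ 2.400 · 0.501 ≈ 1.202
SE_diff = SEM · √2 ≈ 1.202 · 1.414 ≈ 1.700
z = |12 − 16| / 1.700 = 4 / 1.700 ≈ 2.352

2.35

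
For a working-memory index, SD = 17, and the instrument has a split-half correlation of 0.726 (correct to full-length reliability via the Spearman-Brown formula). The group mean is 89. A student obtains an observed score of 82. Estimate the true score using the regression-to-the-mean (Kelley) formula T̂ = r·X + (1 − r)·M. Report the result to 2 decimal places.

83.11

Full-length reliability (Spearman-Brown) = 2(0.726)/(1+0.726) ≈ 0.841
Estimated true score = 0.841*82 + (1 − 0.841)*89 ≈ 83.111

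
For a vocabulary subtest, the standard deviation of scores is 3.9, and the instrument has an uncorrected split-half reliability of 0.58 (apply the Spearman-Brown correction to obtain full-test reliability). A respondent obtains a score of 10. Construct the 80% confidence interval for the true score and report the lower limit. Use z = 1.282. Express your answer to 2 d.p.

7.42

Full-length reliability (Spearman-Brown) = 2(0.58)/(1+0.58) ≈ 0.73418
SEM = 3.90000 * √(1 − 0.73418) = 3.90000 * √0.26582 ≈ 3.90000 * 0.51558 ≈ 2.01076
1.282 * SEM ≈ 2.57780
Lower bound: 10 − 2.57780 = 7.42220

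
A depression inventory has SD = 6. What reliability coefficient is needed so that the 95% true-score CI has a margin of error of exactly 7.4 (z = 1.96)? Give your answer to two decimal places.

Required SEM = 7.4 / 1.96 ≈ 3.7755
r = 1 − (3.7755/6)² ≈ 1 − 0.3960 ≈ 0.6040

0.60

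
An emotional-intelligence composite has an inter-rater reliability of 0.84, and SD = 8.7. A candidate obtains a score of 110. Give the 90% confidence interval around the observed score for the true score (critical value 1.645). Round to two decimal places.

[104.28, 115.72]

The standard error of measurement is 8.7000·√(1 − 0.8400) ≈ 8.7000·0.4000 ≈ 3.4800.
Margin = 1.645 · 3.4800 ≈ 5.7246
Interval: (104.2754, 115.7246)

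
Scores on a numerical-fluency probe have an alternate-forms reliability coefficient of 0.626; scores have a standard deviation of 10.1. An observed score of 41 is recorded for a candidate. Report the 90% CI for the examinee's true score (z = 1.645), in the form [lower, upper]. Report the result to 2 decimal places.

SEM = 10.100×√(1 − 0.626) ≈ 6.177
Margin = 1.645 × 6.177 ≈ 10.161
90% CI: 41 ± 10.161 = [30.839, 51.161]

[30.84, 51.16]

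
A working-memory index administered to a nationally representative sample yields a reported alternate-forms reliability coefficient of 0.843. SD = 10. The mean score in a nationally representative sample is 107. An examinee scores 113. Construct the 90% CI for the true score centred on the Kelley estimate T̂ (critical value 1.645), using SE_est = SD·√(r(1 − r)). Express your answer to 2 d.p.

[106.07, 118.04]

T̂ = r·X + (1 − r)·M = 0.8430×113 + 0.1570×107 = 95.2590 + 16.7990 ≃ 112.0580
SE_est = SD × √(r(1 − r)) = 10.0000 × √0.1324 ≃ 10.0000 × 0.3638 ≃ 3.6380
90% CI: 112.0580 ± 5.9845 ≃ (106.0735, 118.0425)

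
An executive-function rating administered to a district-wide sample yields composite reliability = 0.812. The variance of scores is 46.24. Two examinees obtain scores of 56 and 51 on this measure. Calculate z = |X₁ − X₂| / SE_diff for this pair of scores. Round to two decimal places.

SD = √46.24 = 6.8000
The standard error of measurement is 6.8000*√(1 − 0.8120) ≈ 6.8000*0.4336 ≈ 2.9484.
SE_diff = SEM * √2 ≈ 2.9484 * 1.4142 ≈ 4.1697
z = 5 / 4.1697 ≈ 1.1991

1.20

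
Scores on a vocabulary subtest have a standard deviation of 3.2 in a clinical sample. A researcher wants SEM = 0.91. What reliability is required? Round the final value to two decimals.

0.92

r = 1 − (SEM / SD)² = 1 − (0.9100 / 3.2)² ≈ 1 − 0.0809 ≈ 0.9191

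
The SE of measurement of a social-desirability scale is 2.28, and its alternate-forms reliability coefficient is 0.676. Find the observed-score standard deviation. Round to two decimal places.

SD = SEM / √(1 − r) = 2.28 / √0.324 ≈ 2.28 / 0.569 ≈ 4.006

4.01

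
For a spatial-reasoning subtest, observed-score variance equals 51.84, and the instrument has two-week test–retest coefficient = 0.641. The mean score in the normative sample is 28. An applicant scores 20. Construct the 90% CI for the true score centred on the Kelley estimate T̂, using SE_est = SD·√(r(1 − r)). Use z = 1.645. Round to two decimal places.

σ = 51.84^(1/2) = 7.2000
T̂ = 0.6410(20) + 0.3590(28) ≈ 22.8720
SE_est = SD * √(r(1 − r)) = 7.2000 * √0.2301 ≈ 7.2000 * 0.4797 ≈ 3.4539
CI = 22.8720 ± 1.645 * 3.4539 → [17.1903, 28.5537]

[17.19, 28.55]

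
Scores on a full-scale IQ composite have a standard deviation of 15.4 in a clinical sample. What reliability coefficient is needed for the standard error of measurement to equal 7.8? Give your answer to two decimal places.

r = 1 − (SEM / SD)² = 1 − (7.80000 / 15.4)² ≃ 1 − 0.25654 ≃ 0.74346

0.74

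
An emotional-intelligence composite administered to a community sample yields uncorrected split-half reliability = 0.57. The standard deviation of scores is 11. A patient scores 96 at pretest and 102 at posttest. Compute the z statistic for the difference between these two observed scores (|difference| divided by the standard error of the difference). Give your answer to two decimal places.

0.74

r_full = 2·0.57 / (1 + 0.57) ≈ 0.72611
The standard error of measurement is 11.00000·√(1 − 0.72611) ≈ 11.00000·0.52334 ≈ 5.75675.
SE_diff = SEM · √2 ≈ 5.75675 · 1.41421 ≈ 8.14127
z = |96 − 102| / 8.14127 = 6 / 8.14127 ≈ 0.73699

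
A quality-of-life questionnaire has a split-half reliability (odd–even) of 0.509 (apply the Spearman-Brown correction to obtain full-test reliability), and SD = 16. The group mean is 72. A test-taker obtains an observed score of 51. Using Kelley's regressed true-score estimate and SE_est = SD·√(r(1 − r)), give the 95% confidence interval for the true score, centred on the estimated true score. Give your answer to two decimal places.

Spearman-Brown: r = 2(0.509) / (1 + 0.509) = 1.01800 / 1.50900 ≈ 0.67462
T̂ = r·X + (1 − r)·M = 0.67462·51 + 0.32538·72 ≈ 34.40557 + 23.42744 ≈ 57.83300
SE_est = 16.00000·√(0.67462·0.32538) ≈ 7.49627
95% CI: 57.83300 ± 14.69269 ≈ (43.14031, 72.52570)

[43.14, 72.53]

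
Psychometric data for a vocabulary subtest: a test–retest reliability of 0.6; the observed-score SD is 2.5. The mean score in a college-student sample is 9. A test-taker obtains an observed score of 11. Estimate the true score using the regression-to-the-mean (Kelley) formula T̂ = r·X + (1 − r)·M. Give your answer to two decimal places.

Estimated true score = 0.60000·11 + (1 − 0.60000)·9 ≃ 10.20000

10.20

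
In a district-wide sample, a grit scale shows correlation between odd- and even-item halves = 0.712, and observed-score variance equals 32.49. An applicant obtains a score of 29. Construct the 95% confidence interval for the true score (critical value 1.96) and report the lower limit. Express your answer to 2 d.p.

σ = 32.49^(1/2) = 5.7000
r_full = 2·0.712 / (1 + 0.712) ≈ 0.8318
The standard error of measurement is 5.7000×√(1 − 0.8318) ≈ 5.7000×0.4102 ≈ 2.3379.
Half-width = 1.96×2.3379 ≈ 4.5822
Lower bound: 29 − 4.5822 = 24.4178

24.42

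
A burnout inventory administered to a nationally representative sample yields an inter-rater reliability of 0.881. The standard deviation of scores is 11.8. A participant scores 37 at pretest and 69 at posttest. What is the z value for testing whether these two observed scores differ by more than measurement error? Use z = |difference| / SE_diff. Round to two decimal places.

5.56

SEM = 11.800*√(1 − 0.881) ≈ 4.071
SE_diff = √2 * SEM ≈ 5.757
z = |37 − 69| / 5.757 = 32 / 5.757 ≈ 5.559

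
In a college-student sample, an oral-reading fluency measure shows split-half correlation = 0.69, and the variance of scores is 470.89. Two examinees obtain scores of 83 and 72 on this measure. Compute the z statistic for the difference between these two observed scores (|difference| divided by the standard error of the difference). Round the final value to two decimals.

σ = 470.89^(1/2) = 21.700
Spearman-Brown: r = 2(0.69) / (1 + 0.69) = 1.380 / 1.690 ≃ 0.817
SEM = 21.700 · √(1 − 0.817) = 21.700 · √0.183 ≃ 21.700 · 0.428 ≃ 9.294
SE_diff = √2 · SEM ≃ 13.144
z = 11 / 13.144 ≃ 0.837

0.84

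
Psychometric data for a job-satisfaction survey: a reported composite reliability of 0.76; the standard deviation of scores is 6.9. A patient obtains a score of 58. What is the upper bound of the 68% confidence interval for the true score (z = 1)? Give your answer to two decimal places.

SEM = 6.9000×√(1 − 0.7600) ≈ 3.3803
Margin = 1 × 3.3803 ≈ 3.3803
Upper limit = 58 + 3.3803 ≈ 61.3803

61.38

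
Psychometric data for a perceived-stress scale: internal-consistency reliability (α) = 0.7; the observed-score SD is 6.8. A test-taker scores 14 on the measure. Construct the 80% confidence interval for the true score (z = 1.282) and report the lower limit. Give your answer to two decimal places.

9.23

SEM = 6.8000 · √(1 − 0.7000) = 6.8000 · √0.3000 ≈ 6.8000 · 0.5477 ≈ 3.7245
Margin = 1.282 · 3.7245 ≈ 4.7748
Lower bound: 14 − 4.7748 = 9.2252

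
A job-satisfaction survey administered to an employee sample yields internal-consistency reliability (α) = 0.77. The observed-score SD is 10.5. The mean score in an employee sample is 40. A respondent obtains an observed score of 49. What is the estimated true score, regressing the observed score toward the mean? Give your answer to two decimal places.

46.93

T̂ = r·X + (1 − r)·M = 0.7700*49 + 0.2300*40 = 37.7300 + 9.2000 ≈ 46.9300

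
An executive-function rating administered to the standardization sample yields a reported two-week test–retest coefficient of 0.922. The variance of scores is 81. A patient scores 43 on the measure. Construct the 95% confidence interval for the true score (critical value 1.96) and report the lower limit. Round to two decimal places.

SD = √81 ≈ 9.000
SEM = 9.000×√(1 − 0.922) ≈ 2.514
1.96 × SEM ≈ 4.927
Lower bound: 43 − 4.927 = 38.073

38.07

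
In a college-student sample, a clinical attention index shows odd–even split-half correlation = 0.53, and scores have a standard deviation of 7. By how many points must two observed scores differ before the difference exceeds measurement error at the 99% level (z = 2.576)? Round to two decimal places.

r_full = 2·0.53 / (1 + 0.53) ≈ 0.693
The standard error of measurement is 7.000×√(1 − 0.693) ≈ 7.000×0.554 ≈ 3.880.
SE_diff = √2 × SEM ≈ 5.487
Smallest detectable difference = 2.576×5.487 ≈ 14.134

14.13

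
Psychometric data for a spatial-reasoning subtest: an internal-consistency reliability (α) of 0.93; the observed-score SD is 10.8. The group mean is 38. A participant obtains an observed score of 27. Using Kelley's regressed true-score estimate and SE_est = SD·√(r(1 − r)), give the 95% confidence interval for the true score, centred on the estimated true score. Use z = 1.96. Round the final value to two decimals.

T̂ = r·X + (1 − r)·M = 0.930×27 + 0.070×38 = 25.110 + 2.660 ≃ 27.770
SE_est = 10.800·√[r(1 − r)] ≃ 2.756
CI = 27.770 ± 1.96 × 2.756 → [22.369, 33.171]

[22.37, 33.17]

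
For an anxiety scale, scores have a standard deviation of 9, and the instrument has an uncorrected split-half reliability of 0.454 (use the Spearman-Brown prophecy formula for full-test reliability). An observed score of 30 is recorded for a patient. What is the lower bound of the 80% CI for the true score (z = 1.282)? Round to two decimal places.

22.93

Full-length reliability (Spearman-Brown) = 2(0.454)/(1+0.454) ≃ 0.6245
SEM = 9.0000·√(1 − 0.6245) ≃ 5.5151
1.282 · SEM ≃ 7.0704
Lower limit = 30 − 7.0704 ≃ 22.9296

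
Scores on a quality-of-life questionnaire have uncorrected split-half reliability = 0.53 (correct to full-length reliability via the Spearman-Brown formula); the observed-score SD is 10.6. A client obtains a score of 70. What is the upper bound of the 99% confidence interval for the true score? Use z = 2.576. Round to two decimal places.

Spearman-Brown: r = 2(0.53) / (1 + 0.53) = 1.060 / 1.530 ≈ 0.693
The standard error of measurement is 10.600×√(1 − 0.693) ≈ 10.600×0.554 ≈ 5.875.
Half-width = 2.576×5.875 ≈ 15.134
Upper limit = 70 + 15.134 ≈ 85.134

85.13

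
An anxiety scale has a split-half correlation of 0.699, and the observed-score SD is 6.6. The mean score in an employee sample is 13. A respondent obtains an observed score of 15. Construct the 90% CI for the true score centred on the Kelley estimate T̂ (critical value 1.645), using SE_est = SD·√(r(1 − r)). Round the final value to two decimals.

[10.50, 18.79]

Spearman-Brown: r = 2(0.699) / (1 + 0.699) = 1.3980 / 1.6990 ≃ 0.8228
Estimated true score = 0.8228·15 + (1 − 0.8228)·13 ≃ 14.6457
SE_est = SD · √(r(1 − r)) = 6.6000 · √0.1458 ≃ 6.6000 · 0.3818 ≃ 2.5199
CI = 14.6457 ± 1.645 · 2.5199 → [10.5004, 18.7909]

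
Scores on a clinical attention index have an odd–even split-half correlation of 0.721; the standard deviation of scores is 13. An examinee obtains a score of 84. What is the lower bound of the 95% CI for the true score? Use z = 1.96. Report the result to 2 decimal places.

r_full = 2·0.721 / (1 + 0.721) ≈ 0.8379
The standard error of measurement is 13.0000×√(1 − 0.8379) ≈ 13.0000×0.4026 ≈ 5.2343.
1.96 × SEM ≈ 10.2591
Lower limit = 84 − 10.2591 ≈ 73.7409

73.74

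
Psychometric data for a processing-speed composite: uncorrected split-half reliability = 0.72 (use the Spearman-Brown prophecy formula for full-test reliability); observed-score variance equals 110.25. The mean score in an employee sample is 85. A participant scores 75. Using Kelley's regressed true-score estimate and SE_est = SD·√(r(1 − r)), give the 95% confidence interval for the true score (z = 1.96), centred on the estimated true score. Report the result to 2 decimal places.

SD = √110.25 ≃ 10.5000
Spearman-Brown: r = 2(0.72) / (1 + 0.72) = 1.4400 / 1.7200 ≃ 0.8372
Estimated true score = 0.8372*75 + (1 − 0.8372)*85 ≃ 76.6279
SE_est = SD * √(r(1 − r)) = 10.5000 * √0.1363 ≃ 10.5000 * 0.3692 ≃ 3.8763
CI = 76.6279 ± 1.96 * 3.8763 → [69.0303, 84.2255]

[69.03, 84.23]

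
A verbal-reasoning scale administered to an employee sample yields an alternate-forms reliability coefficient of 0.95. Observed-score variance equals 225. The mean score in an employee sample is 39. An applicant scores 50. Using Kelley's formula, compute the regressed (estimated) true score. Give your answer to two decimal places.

49.45

Estimated true score = 0.95000×50 + (1 − 0.95000)×39 ≈ 49.45000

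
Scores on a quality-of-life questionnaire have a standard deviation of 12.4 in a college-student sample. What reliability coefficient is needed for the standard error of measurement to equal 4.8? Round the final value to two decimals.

r = 1 − (SEM / SD)² = 1 − (4.8000 / 12.4)² ≈ 1 − 0.1498 ≈ 0.8502

0.85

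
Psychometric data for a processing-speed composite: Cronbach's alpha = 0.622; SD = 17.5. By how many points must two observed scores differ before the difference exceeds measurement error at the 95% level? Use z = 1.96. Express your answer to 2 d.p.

The standard error of measurement is 17.500*√(1 − 0.622) ≈ 17.500*0.615 ≈ 10.759.
Standard error of the difference = 10.759·√2 ≈ 15.216
Smallest detectable difference = 1.96*15.216 ≈ 29.823

29.82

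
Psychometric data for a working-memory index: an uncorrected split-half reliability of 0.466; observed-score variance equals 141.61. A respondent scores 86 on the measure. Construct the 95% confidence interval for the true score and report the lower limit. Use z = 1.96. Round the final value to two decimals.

σ = 141.61^(1/2) = 11.90000
Full-length reliability (Spearman-Brown) = 2(0.466)/(1+0.466) ≈ 0.63574
SEM = 11.90000*√(1 − 0.63574) ≈ 7.18209
Half-width = 1.96*7.18209 ≈ 14.07689
Lower bound: 86 − 14.07689 = 71.92311

71.92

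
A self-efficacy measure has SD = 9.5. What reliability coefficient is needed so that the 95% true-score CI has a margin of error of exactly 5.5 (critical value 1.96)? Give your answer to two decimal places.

0.91

SEM needed = half-width / z = 5.5/1.96 ≈ 2.806
Required reliability = 1 − (SEM/SD)² = 1 − 0.087 ≈ 0.913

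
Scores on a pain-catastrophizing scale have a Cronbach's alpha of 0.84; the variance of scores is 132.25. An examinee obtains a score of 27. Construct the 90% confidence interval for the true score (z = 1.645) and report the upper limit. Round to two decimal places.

σ = 132.25^(1/2) = 11.50000
SEM = 11.50000×√(1 − 0.84000) ≃ 4.60000
1.645 × SEM ≃ 7.56700
Upper limit = 27 + 7.56700 ≃ 34.56700

34.57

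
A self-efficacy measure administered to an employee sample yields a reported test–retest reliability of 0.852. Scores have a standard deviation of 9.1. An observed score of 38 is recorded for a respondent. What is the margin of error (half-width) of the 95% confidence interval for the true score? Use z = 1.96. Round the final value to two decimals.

The standard error of measurement is 9.100·√(1 − 0.852) ≈ 9.100·0.385 ≈ 3.501.
1.96 · SEM ≈ 6.862

6.86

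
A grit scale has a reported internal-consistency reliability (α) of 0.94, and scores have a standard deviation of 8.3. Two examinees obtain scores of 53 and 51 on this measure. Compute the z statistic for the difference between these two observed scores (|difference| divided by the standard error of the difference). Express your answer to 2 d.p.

The standard error of measurement is 8.300×√(1 − 0.940) ≈ 8.300×0.245 ≈ 2.033.
SE_diff = √2 × SEM ≈ 2.875
z = 2 / 2.875 ≈ 0.696

0.70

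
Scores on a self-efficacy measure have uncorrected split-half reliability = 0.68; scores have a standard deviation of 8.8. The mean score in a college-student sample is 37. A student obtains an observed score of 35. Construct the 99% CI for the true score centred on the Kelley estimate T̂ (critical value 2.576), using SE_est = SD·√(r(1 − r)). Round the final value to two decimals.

[26.48, 44.28]

Spearman-Brown: r = 2(0.68) / (1 + 0.68) = 1.360 / 1.680 ≈ 0.810
T̂ = r·X + (1 − r)·M = 0.810×35 + 0.190×37 ≈ 28.333 + 7.048 ≈ 35.381
SE_est = 8.800×√(0.810×0.190) ≈ 3.456
CI = 35.381 ± 2.576 × 3.456 → [26.479, 44.282]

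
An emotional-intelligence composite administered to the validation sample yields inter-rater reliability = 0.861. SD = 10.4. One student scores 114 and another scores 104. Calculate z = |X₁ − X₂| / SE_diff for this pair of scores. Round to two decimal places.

1.82

SEM = 10.400 * √(1 − 0.861) = 10.400 * √0.139 ≈ 10.400 * 0.373 ≈ 3.877
SE_diff = √2 * SEM ≈ 5.483
z = |114 − 104| / 5.483 = 10 / 5.483 ≈ 1.824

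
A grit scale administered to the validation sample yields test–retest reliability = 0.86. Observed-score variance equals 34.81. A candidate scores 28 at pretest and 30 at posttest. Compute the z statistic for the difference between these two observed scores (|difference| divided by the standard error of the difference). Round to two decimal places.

0.64

σ = 34.81^(1/2) = 5.9000
The standard error of measurement is 5.9000×√(1 − 0.8600) ≈ 5.9000×0.3742 ≈ 2.2076.
SE_diff = √2 × SEM ≈ 3.1220
z = |28 − 30| / 3.1220 = 2 / 3.1220 ≈ 0.6406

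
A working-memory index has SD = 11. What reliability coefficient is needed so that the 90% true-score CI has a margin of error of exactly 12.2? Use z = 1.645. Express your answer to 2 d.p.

Required SEM = 12.2 / 1.645 ≃ 7.416
r = 1 − (7.416/11)² ≃ 1 − 0.455 ≃ 0.545

0.55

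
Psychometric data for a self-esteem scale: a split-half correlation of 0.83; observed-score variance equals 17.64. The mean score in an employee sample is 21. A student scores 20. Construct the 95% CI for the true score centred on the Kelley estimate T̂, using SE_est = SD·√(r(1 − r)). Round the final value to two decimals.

SD = √17.64 = 4.20000
Spearman-Brown: r = 2(0.83) / (1 + 0.83) = 1.66000 / 1.83000 ≈ 0.90710
T̂ = r·X + (1 − r)·M = 0.90710·20 + 0.09290·21 ≈ 18.14208 + 1.95082 ≈ 20.09290
SE_est = 4.20000·√(0.90710·0.09290) ≈ 1.21920
95% CI: 20.09290 ± 2.38964 ≈ (17.70325, 22.48254)

[17.70, 22.48]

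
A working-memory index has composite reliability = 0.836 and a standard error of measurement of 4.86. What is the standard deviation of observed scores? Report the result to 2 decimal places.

SD = SEM / √(1 − r) = 4.86 / √0.164 ≈ 4.86 / 0.405 ≈ 12.001

12.00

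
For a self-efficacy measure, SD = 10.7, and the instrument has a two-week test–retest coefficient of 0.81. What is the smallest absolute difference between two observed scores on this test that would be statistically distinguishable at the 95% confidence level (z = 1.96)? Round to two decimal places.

The standard error of measurement is 10.70000·√(1 − 0.81000) ≈ 10.70000·0.43589 ≈ 4.66402.
Standard error of the difference = 4.66402·√2 ≈ 6.59592
Smallest detectable difference = 1.96·6.59592 ≈ 12.92801

12.93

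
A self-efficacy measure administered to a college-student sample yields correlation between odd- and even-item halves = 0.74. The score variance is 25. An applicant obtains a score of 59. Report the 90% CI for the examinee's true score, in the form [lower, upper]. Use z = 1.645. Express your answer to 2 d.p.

[55.82, 62.18]

SD = √25 = 5.00000
Spearman-Brown: r = 2(0.74) / (1 + 0.74) = 1.48000 / 1.74000 ≈ 0.85057
SEM = 5.00000 · √(1 − 0.85057) = 5.00000 · √0.14943 ≈ 5.00000 · 0.38656 ≈ 1.93278
Margin = 1.645 · 1.93278 ≈ 3.17942
90% CI: 59 ± 3.17942 = [55.82058, 62.17942]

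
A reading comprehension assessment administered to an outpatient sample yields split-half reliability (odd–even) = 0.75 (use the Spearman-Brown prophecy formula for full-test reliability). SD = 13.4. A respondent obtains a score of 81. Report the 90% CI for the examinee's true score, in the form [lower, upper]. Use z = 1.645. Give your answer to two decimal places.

Spearman-Brown: r = 2(0.75) / (1 + 0.75) = 1.500 / 1.750 ≃ 0.857
The standard error of measurement is 13.400*√(1 − 0.857) ≃ 13.400*0.378 ≃ 5.065.
Half-width = 1.645*5.065 ≃ 8.331
90% CI: 81 ± 8.331 = [72.669, 89.331]

[72.67, 89.33]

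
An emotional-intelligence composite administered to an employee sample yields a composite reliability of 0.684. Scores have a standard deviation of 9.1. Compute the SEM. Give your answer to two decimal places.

SEM = 9.1000*√(1 − 0.6840) ≈ 5.1155

5.12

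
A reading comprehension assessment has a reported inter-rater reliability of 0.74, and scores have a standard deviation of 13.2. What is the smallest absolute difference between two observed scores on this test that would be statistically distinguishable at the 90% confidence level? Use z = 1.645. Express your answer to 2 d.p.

15.66

SEM = 13.20000 · √(1 − 0.74000) = 13.20000 · √0.26000 ≈ 13.20000 · 0.50990 ≈ 6.73071
Standard error of the difference = 6.73071·√2 ≈ 9.51866
Smallest detectable difference = 1.645·9.51866 ≈ 15.65819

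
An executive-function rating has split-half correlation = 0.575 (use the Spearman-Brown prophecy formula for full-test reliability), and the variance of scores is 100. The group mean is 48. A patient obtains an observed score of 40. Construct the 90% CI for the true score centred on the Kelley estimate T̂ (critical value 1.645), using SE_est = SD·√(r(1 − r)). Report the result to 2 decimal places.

[34.86, 49.46]

SD = √100 = 10.0000
r_full = 2·0.575 / (1 + 0.575) ≈ 0.7302
T̂ = r·X + (1 − r)·M = 0.7302·40 + 0.2698·48 ≈ 29.2063 + 12.9524 ≈ 42.1587
SE_est = SD · √(r(1 − r)) = 10.0000 · √0.1970 ≈ 10.0000 · 0.4439 ≈ 4.4388
90% CI: 42.1587 ± 7.3018 ≈ (34.8570, 49.4605)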